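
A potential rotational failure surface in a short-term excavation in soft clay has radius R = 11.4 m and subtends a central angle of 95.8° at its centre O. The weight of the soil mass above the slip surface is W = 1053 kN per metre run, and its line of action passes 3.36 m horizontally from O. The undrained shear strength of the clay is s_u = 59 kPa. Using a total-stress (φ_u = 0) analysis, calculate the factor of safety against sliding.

FS = 3.62

Taking moments about the centre O, the resisting moment is provided by the undrained shear strength acting along the arc:
Arc length L_a = R·θ = 11.4·(95.8°·π/180) = 11.4·1.6720 = 19.06 m
M_R = s_u·L_a·R = 59·19.06·11.4 = 12820.5 kN·m/m
M_D = W·d = 1053·3.36 = 3538.1 kN·m/m
FS = M_R / M_D = 12820.5 / 3538.1 = 3.624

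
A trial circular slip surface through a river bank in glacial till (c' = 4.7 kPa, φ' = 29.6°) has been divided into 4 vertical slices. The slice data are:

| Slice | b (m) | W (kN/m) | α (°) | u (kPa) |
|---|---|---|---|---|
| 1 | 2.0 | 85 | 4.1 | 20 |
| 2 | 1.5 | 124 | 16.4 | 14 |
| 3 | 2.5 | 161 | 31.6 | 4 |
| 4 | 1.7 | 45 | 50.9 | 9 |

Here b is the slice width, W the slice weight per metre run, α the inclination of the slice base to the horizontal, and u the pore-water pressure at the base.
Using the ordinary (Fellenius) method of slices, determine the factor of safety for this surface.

Ordinary method of slices: FS = Σ[c'·Δl_i + (W_i cosα_i − u_i·Δl_i)·tanφ'] / Σ W_i sinα_i, with Δl_i = b_i / cosα_i.
Slice 1: Δl = 2.0/cos4.1° = 2.005 m; N'_1 = 85·cos4.1° − 20·2.005 = 44.7; c'Δl = 9.42; W sinα = 6.1
Slice 2: Δl = 1.5/cos16.4° = 1.564 m; N'_2 = 124·cos16.4° − 14·1.564 = 97.1; c'Δl = 7.35; W sinα = 35.0
Slice 3: Δl = 2.5/cos31.6° = 2.935 m; N'_3 = 161·cos31.6° − 4·2.935 = 125.4; c'Δl = 13.80; W sinα = 84.4
Slice 4: Δl = 1.7/cos50.9° = 2.696 m; N'_4 = 45·cos50.9° − 9·2.696 = 4.1; c'Δl = 12.67; W sinα = 34.9
Σc'Δl = 43.2 kN/m; ΣN' = 271.3 kN/m; ΣW sinα = 160.4 kN/m
Resisting = 43.2 + 271.3·tan29.6° = 43.2 + 154.1 = 197.3 kN/m
FS = 197.3 / 160.4 = 1.230

FS = 1.23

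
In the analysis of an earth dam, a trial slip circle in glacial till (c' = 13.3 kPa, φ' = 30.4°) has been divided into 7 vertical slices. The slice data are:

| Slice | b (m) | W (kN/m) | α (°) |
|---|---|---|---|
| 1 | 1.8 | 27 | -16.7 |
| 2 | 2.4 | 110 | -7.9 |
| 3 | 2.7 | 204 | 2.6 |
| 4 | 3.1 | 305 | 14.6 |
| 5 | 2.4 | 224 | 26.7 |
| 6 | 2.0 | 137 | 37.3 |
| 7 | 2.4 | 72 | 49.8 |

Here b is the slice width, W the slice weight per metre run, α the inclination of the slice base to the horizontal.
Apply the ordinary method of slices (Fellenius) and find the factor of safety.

Ordinary method of slices: FS = Σ[c'·Δl_i + (W_i cosα_i)·tanφ'] / Σ W_i sinα_i, with Δl_i = b_i / cosα_i.
Slice 1: Δl = 1.8/cos(-16.7°) = 1.879 m; N'_1 = 27·cos(-16.7°) = 25.9; c'Δl = 24.99; W sinα = -7.8
Slice 2: Δl = 2.4/cos(-7.9°) = 2.423 m; N'_2 = 110·cos(-7.9°) = 109.0; c'Δl = 32.23; W sinα = -15.1
Slice 3: Δl = 2.7/cos2.6° = 2.703 m; N'_3 = 204·cos2.6° = 203.8; c'Δl = 35.95; W sinα = 9.3
Slice 4: Δl = 3.1/cos14.6° = 3.203 m; N'_4 = 305·cos14.6° = 295.2; c'Δl = 42.61; W sinα = 76.9
Slice 5: Δl = 2.4/cos26.7° = 2.686 m; N'_5 = 224·cos26.7° = 200.1; c'Δl = 35.73; W sinα = 100.6
Slice 6: Δl = 2.0/cos37.3° = 2.514 m; N'_6 = 137·cos37.3° = 109.0; c'Δl = 33.44; W sinα = 83.0
Slice 7: Δl = 2.4/cos49.8° = 3.718 m; N'_7 = 72·cos49.8° = 46.5; c'Δl = 49.45; W sinα = 55.0
Σc'Δl = 254.4 kN/m; ΣN' = 989.3 kN/m; ΣW sinα = 301.9 kN/m
Resisting = 254.4 + 989.3·tan30.4° = 254.4 + 580.4 = 834.8 kN/m
FS = 834.8 / 301.9 = 2.765

FS = 2.77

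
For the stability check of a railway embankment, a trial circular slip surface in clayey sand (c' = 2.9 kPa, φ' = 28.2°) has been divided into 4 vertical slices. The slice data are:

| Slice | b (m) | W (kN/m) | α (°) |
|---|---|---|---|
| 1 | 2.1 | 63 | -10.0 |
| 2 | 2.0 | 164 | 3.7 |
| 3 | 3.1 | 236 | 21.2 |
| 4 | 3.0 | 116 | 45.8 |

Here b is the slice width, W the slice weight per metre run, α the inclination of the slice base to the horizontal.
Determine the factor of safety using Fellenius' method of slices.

Ordinary method of slices: FS = Σ[c'·Δl_i + (W_i cosα_i)·tanφ'] / Σ W_i sinα_i, with Δl_i = b_i / cosα_i.
Slice 1: Δl = 2.1/cos(-10.0°) = 2.132 m; N'_1 = 63·cos(-10.0°) = 62.0; c'Δl = 6.18; W sinα = -10.9
Slice 2: Δl = 2.0/cos3.7° = 2.004 m; N'_2 = 164·cos3.7° = 163.7; c'Δl = 5.81; W sinα = 10.6
Slice 3: Δl = 3.1/cos21.2° = 3.325 m; N'_3 = 236·cos21.2° = 220.0; c'Δl = 9.64; W sinα = 85.3
Slice 4: Δl = 3.0/cos45.8° = 4.303 m; N'_4 = 116·cos45.8° = 80.9; c'Δl = 12.48; W sinα = 83.2
Σc'Δl = 34.1 kN/m; ΣN' = 526.6 kN/m; ΣW sinα = 168.1 kN/m
Resisting = 34.1 + 526.6·tan28.2° = 34.1 + 282.4 = 316.5 kN/m
FS = 316.5 / 168.1 = 1.882

FS = 1.88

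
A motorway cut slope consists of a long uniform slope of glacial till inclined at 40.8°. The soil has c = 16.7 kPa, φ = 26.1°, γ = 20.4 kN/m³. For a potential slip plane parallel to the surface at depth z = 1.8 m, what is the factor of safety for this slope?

FS = 1.49

For an infinite slope with a slip plane parallel to the surface (no pore pressure): FS = [c + γz cos²β tanφ] / [γz sinβ cosβ].
γz = 20.4·1.8 = 36.72 kN/m²
Numerator = 16.7 + 36.72·cos²40.8°·tan26.1° = 16.7 + 36.72·0.5730·0.4899 = 27.008 kPa
Denominator = 36.72·sin40.8°·cos40.8° = 36.72·0.6534·0.7570 = 18.163 kPa
FS = 27.008 / 18.163 = 1.487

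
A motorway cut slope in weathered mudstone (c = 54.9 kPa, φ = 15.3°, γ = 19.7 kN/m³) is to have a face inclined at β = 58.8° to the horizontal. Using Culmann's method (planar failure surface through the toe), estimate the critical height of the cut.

Culmann's analysis gives the critical failure plane at α_cr = (β + φ)/2 = (58.8 + 15.3)/2 = 37.0°, and the critical height
H_c = (4c/γ) · sinβ cosφ / [1 − cos(β − φ)]
    = (4·54.9/19.7) · sin58.8°·cos15.3° / [1 − cos(43.5°)]
    = 11.147 · 0.8554·0.9646 / [1 − 0.7254]
    = 11.147 · 0.8250 / 0.2746
    = 33.49 m

H_c = 33.49 m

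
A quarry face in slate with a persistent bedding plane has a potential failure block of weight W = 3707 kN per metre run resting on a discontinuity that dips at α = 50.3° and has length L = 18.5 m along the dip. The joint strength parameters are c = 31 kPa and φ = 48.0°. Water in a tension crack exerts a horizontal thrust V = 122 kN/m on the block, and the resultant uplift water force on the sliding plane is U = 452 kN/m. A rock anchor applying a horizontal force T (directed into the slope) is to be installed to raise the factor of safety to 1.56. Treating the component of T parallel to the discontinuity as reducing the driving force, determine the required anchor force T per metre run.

T = 1066 kN/m

Resolving forces along and normal to the sliding plane, with the horizontal anchor force T adding T·sinα to the effective normal force and T·cosα acting up the plane against the driving force:
FS = [cL + (W cosα − U − V sinα + T sinα) tanφ] / [W sinα + V cosα − T cosα]
Without the anchor: N' = 1822.0 kN/m, driving T_d = 2930.1 kN/m, resisting R = 31·18.5 + 1822.0·tan48.0° = 2597.1 kN/m, FS = 0.89.
Setting FS = 1.56 and solving for T:
1.56·(2930.1 − T cos50.3°) = 2597.1 + T sin50.3°·tan48.0°
T·(sin50.3°·tan48.0° + 1.56·cos50.3°) = 1.56·2930.1 − 2597.1
T·(0.7694·1.1106 + 1.56·0.6388) = 4570.9 − 2597.1 = 1973.9
T·1.8510 = 1973.9
T = 1066.4 kN/m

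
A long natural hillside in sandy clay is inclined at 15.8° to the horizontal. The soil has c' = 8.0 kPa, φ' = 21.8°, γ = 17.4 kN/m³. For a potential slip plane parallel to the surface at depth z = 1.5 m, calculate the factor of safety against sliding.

FS = 2.58

For an infinite slope with a slip plane parallel to the surface (no pore pressure): FS = [c' + γz cos²β tanφ'] / [γz sinβ cosβ].
γz = 17.4·1.5 = 26.10 kN/m²
Numerator = 8.0 + 26.10·cos²15.8°·tan21.8° = 8.0 + 26.10·0.9259·0.4000 = 17.665 kPa
Denominator = 26.10·sin15.8°·cos15.8° = 26.10·0.2723·0.9622 = 6.838 kPa
FS = 17.665 / 6.838 = 2.583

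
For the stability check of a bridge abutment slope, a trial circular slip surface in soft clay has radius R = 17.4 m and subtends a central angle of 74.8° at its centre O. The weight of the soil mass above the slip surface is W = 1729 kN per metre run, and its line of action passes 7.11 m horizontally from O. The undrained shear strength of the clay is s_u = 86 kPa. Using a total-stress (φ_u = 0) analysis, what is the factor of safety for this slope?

FS = 2.77

Taking moments about the centre O, the resisting moment is provided by the undrained shear strength acting along the arc:
Arc length L_a = R·θ = 17.4·(74.8°·π/180) = 17.4·1.3055 = 22.72 m
M_R = s_u·L_a·R = 86·22.72·17.4 = 33991.9 kN·m/m
M_D = W·d = 1729·7.11 = 12293.2 kN·m/m
FS = M_R / M_D = 33991.9 / 12293.2 = 2.765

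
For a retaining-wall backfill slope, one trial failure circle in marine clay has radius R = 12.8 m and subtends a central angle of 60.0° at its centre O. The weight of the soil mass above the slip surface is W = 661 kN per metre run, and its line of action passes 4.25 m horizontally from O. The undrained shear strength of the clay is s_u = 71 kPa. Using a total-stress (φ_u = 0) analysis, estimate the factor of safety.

FS = 4.34

Taking moments about the centre O, the resisting moment is provided by the undrained shear strength acting along the arc:
Arc length L_a = R·θ = 12.8·(60.0°·π/180) = 12.8·1.0472 = 13.40 m
M_R = s_u·L_a·R = 71·13.40·12.8 = 12181.7 kN·m/m
M_D = W·d = 661·4.25 = 2809.2 kN·m/m
FS = M_R / M_D = 12181.7 / 2809.2 = 4.336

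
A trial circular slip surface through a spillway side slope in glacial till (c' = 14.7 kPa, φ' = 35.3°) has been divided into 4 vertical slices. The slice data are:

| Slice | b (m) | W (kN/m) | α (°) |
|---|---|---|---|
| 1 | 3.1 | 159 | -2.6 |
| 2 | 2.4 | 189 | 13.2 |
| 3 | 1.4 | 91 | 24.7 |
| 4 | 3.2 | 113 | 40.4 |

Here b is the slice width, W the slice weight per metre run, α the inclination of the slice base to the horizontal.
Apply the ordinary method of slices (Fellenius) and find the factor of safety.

FS = 3.59

Ordinary method of slices: FS = Σ[c'·Δl_i + (W_i cosα_i)·tanφ'] / Σ W_i sinα_i, with Δl_i = b_i / cosα_i.
Slice 1: Δl = 3.1/cos(-2.6°) = 3.103 m; N'_1 = 159·cos(-2.6°) = 158.8; c'Δl = 45.62; W sinα = -7.2
Slice 2: Δl = 2.4/cos13.2° = 2.465 m; N'_2 = 189·cos13.2° = 184.0; c'Δl = 36.24; W sinα = 43.2
Slice 3: Δl = 1.4/cos24.7° = 1.541 m; N'_3 = 91·cos24.7° = 82.7; c'Δl = 22.65; W sinα = 38.0
Slice 4: Δl = 3.2/cos40.4° = 4.202 m; N'_4 = 113·cos40.4° = 86.1; c'Δl = 61.77; W sinα = 73.2
Σc'Δl = 166.3 kN/m; ΣN' = 511.6 kN/m; ΣW sinα = 147.2 kN/m
Resisting = 166.3 + 511.6·tan35.3° = 166.3 + 362.2 = 528.5 kN/m
FS = 528.5 / 147.2 = 3.590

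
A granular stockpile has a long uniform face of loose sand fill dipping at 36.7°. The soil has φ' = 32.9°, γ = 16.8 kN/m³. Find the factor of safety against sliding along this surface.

FS = 0.87

For a dry cohesionless infinite slope the factor of safety is FS = tanφ' / tanβ.
FS = tan32.9° / tan36.7° = 0.6469 / 0.7454 = 0.868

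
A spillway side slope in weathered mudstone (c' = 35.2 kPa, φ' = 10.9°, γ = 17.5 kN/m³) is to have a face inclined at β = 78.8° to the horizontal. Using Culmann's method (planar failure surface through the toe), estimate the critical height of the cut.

Culmann's analysis gives the critical failure plane at α_cr = (β + φ')/2 = (78.8 + 10.9)/2 = 44.9°, and the critical height
H_c = (4c'/γ) · sinβ cosφ' / [1 − cos(β − φ')]
    = (4·35.2/17.5) · sin78.8°·cos10.9° / [1 − cos(67.9°)]
    = 8.046 · 0.9810·0.9820 / [1 − 0.3762]
    = 8.046 · 0.9633 / 0.6238
    = 12.42 m

H_c = 12.42 m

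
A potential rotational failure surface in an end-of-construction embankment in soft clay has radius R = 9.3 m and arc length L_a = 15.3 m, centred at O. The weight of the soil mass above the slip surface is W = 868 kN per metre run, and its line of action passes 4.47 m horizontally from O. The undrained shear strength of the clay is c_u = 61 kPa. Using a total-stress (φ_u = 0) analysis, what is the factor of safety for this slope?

Taking moments about the centre O, the resisting moment is provided by the undrained shear strength acting along the arc:
M_R = c_u·L_a·R = 61·15.30·9.3 = 8679.7 kN·m/m
M_D = W·d = 868·4.47 = 3880.0 kN·m/m
FS = M_R / M_D = 8679.7 / 3880.0 = 2.237

FS = 2.24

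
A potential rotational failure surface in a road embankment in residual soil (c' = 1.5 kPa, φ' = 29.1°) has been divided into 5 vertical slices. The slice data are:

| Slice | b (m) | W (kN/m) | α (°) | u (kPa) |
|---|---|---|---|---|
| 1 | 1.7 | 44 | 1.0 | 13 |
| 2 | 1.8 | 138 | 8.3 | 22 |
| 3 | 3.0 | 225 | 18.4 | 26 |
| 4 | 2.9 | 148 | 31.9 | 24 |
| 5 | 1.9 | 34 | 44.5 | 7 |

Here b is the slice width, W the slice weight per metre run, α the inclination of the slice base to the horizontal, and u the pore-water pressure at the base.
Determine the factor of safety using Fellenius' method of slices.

Ordinary method of slices: FS = Σ[c'·Δl_i + (W_i cosα_i − u_i·Δl_i)·tanφ'] / Σ W_i sinα_i, with Δl_i = b_i / cosα_i.
Slice 1: Δl = 1.7/cos1.0° = 1.700 m; N'_1 = 44·cos1.0° − 13·1.700 = 21.9; c'Δl = 2.55; W sinα = 0.8
Slice 2: Δl = 1.8/cos8.3° = 1.819 m; N'_2 = 138·cos8.3° − 22·1.819 = 96.5; c'Δl = 2.73; W sinα = 19.9
Slice 3: Δl = 3.0/cos18.4° = 3.162 m; N'_3 = 225·cos18.4° − 26·3.162 = 131.3; c'Δl = 4.74; W sinα = 71.0
Slice 4: Δl = 2.9/cos31.9° = 3.416 m; N'_4 = 148·cos31.9° − 24·3.416 = 43.7; c'Δl = 5.12; W sinα = 78.2
Slice 5: Δl = 1.9/cos44.5° = 2.664 m; N'_5 = 34·cos44.5° − 7·2.664 = 5.6; c'Δl = 4.00; W sinα = 23.8
Σc'Δl = 19.1 kN/m; ΣN' = 299.0 kN/m; ΣW sinα = 193.7 kN/m
Resisting = 19.1 + 299.0·tan29.1° = 19.1 + 166.4 = 185.6 kN/m
FS = 185.6 / 193.7 = 0.958

FS = 0.96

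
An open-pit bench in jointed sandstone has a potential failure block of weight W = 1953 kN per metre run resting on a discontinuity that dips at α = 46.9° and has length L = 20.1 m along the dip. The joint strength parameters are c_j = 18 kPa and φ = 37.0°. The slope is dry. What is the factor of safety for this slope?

Resolving the block weight along and normal to the plane and applying the Mohr–Coulomb strength on the joint:
N' = W cosα = 1953·cos46.9° = 1334.4 kN/m
Driving force T = W sinα = 1953·sin46.9° = 1426.0 kN/m
Resisting force R = c_j·L + N'·tanφ = 18·20.1 + 1334.4·tan37.0° = 361.8 + 1005.6 = 1367.4 kN/m
FS = R / T = 1367.4 / 1426.0 = 0.959

FS = 0.96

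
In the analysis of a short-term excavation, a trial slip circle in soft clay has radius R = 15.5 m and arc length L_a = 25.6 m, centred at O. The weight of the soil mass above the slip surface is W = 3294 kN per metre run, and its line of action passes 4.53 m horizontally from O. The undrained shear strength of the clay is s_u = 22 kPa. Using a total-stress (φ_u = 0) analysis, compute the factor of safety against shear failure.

FS = 0.59

Taking moments about the centre O, the resisting moment is provided by the undrained shear strength acting along the arc:
M_R = s_u·L_a·R = 22·25.60·15.5 = 8729.6 kN·m/m
M_D = W·d = 3294·4.53 = 14921.8 kN·m/m
FS = M_R / M_D = 8729.6 / 14921.8 = 0.585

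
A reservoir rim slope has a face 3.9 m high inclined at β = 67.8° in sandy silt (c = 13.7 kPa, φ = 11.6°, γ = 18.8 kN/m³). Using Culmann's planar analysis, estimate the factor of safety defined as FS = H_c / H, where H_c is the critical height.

FS = 1.53

H_c = (4c/γ) · sinβ cosφ / [1 − cos(β − φ)]
    = (4·13.7/18.8) · sin67.8°·cos11.6° / [1 − cos56.2°]
    = 2.915 · 0.9070 / 0.4437 = 5.96 m
FS = H_c / H = 5.96 / 3.9 = 1.528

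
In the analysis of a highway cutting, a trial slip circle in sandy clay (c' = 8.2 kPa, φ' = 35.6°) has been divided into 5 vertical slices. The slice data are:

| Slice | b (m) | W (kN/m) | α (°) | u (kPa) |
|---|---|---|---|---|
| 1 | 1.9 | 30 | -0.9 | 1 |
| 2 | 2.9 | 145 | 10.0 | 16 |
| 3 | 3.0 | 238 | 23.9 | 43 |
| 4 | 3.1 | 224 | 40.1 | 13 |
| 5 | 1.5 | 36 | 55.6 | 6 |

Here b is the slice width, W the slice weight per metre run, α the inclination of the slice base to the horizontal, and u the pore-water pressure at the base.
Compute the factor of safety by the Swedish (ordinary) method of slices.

Ordinary method of slices: FS = Σ[c'·Δl_i + (W_i cosα_i − u_i·Δl_i)·tanφ'] / Σ W_i sinα_i, with Δl_i = b_i / cosα_i.
Slice 1: Δl = 1.9/cos(-0.9°) = 1.900 m; N'_1 = 30·cos(-0.9°) − 1·1.900 = 28.1; c'Δl = 15.58; W sinα = -0.5
Slice 2: Δl = 2.9/cos10.0° = 2.945 m; N'_2 = 145·cos10.0° − 16·2.945 = 95.7; c'Δl = 24.15; W sinα = 25.2
Slice 3: Δl = 3.0/cos23.9° = 3.281 m; N'_3 = 238·cos23.9° − 43·3.281 = 76.5; c'Δl = 26.91; W sinα = 96.4
Slice 4: Δl = 3.1/cos40.1° = 4.053 m; N'_4 = 224·cos40.1° − 13·4.053 = 118.7; c'Δl = 33.23; W sinα = 144.3
Slice 5: Δl = 1.5/cos55.6° = 2.655 m; N'_5 = 36·cos55.6° − 6·2.655 = 4.4; c'Δl = 21.77; W sinα = 29.7
Σc'Δl = 121.6 kN/m; ΣN' = 323.3 kN/m; ΣW sinα = 295.1 kN/m
Resisting = 121.6 + 323.3·tan35.6° = 121.6 + 231.5 = 353.1 kN/m
FS = 353.1 / 295.1 = 1.197

FS = 1.20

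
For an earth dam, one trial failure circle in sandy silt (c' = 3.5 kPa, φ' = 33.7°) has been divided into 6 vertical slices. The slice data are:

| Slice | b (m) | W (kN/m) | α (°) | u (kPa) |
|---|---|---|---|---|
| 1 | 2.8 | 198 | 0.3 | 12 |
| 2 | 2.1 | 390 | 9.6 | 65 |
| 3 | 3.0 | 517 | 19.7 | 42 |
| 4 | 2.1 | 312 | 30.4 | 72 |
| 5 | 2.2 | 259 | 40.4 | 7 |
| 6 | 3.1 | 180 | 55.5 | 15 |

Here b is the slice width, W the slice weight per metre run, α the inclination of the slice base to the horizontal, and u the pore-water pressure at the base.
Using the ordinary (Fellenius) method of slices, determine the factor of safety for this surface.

FS = 1.08

Ordinary method of slices: FS = Σ[c'·Δl_i + (W_i cosα_i − u_i·Δl_i)·tanφ'] / Σ W_i sinα_i, with Δl_i = b_i / cosα_i.
Slice 1: Δl = 2.8/cos0.3° = 2.800 m; N'_1 = 198·cos0.3° − 12·2.800 = 164.4; c'Δl = 9.80; W sinα = 1.0
Slice 2: Δl = 2.1/cos9.6° = 2.130 m; N'_2 = 390·cos9.6° − 65·2.130 = 246.1; c'Δl = 7.45; W sinα = 65.0
Slice 3: Δl = 3.0/cos19.7° = 3.187 m; N'_3 = 517·cos19.7° − 42·3.187 = 352.9; c'Δl = 11.15; W sinα = 174.3
Slice 4: Δl = 2.1/cos30.4° = 2.435 m; N'_4 = 312·cos30.4° − 72·2.435 = 93.8; c'Δl = 8.52; W sinα = 157.9
Slice 5: Δl = 2.2/cos40.4° = 2.889 m; N'_5 = 259·cos40.4° − 7·2.889 = 177.0; c'Δl = 10.11; W sinα = 167.9
Slice 6: Δl = 3.1/cos55.5° = 5.473 m; N'_6 = 180·cos55.5° − 15·5.473 = 19.9; c'Δl = 19.16; W sinα = 148.3
Σc'Δl = 66.2 kN/m; ΣN' = 1054.1 kN/m; ΣW sinα = 714.4 kN/m
Resisting = 66.2 + 1054.1·tan33.7° = 66.2 + 703.0 = 769.2 kN/m
FS = 769.2 / 714.4 = 1.077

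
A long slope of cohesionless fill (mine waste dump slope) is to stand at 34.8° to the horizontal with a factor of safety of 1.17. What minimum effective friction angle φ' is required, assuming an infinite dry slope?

FS = tanφ'/tanβ ⇒ tanφ' = FS · tanβ = 1.17 · tan34.8° = 0.8132
φ' = arctan(0.8132) = 39.12°

φ' = 39.1°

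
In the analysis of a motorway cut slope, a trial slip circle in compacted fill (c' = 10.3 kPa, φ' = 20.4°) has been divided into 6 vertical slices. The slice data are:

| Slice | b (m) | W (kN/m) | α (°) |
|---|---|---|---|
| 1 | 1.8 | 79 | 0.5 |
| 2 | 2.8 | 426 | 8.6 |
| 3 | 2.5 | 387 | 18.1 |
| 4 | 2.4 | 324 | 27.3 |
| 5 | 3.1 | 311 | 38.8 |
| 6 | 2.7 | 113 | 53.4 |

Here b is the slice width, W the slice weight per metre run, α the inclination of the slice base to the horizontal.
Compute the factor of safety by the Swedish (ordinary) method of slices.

Ordinary method of slices: FS = Σ[c'·Δl_i + (W_i cosα_i)·tanφ'] / Σ W_i sinα_i, with Δl_i = b_i / cosα_i.
Slice 1: Δl = 1.8/cos0.5° = 1.800 m; N'_1 = 79·cos0.5° = 79.0; c'Δl = 18.54; W sinα = 0.7
Slice 2: Δl = 2.8/cos8.6° = 2.832 m; N'_2 = 426·cos8.6° = 421.2; c'Δl = 29.17; W sinα = 63.7
Slice 3: Δl = 2.5/cos18.1° = 2.630 m; N'_3 = 387·cos18.1° = 367.8; c'Δl = 27.09; W sinα = 120.2
Slice 4: Δl = 2.4/cos27.3° = 2.701 m; N'_4 = 324·cos27.3° = 287.9; c'Δl = 27.82; W sinα = 148.6
Slice 5: Δl = 3.1/cos38.8° = 3.978 m; N'_5 = 311·cos38.8° = 242.4; c'Δl = 40.97; W sinα = 194.9
Slice 6: Δl = 2.7/cos53.4° = 4.528 m; N'_6 = 113·cos53.4° = 67.4; c'Δl = 46.64; W sinα = 90.7
Σc'Δl = 190.2 kN/m; ΣN' = 1465.7 kN/m; ΣW sinα = 618.8 kN/m
Resisting = 190.2 + 1465.7·tan20.4° = 190.2 + 545.1 = 735.3 kN/m
FS = 735.3 / 618.8 = 1.188

FS = 1.19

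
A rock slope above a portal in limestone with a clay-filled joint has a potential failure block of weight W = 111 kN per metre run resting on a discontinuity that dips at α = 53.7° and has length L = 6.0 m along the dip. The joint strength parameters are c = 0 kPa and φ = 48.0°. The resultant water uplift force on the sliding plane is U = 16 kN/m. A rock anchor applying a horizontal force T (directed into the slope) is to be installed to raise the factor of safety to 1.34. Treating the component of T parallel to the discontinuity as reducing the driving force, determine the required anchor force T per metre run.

T = 38 kN/m

Resolving forces along and normal to the sliding plane, with the horizontal anchor force T adding T·sinα to the effective normal force and T·cosα acting up the plane against the driving force:
FS = [cL + (W cosα − U + T sinα) tanφ] / [W sinα − T cosα]
Without the anchor: N' = 49.7 kN/m, driving T_d = 89.5 kN/m, resisting R = 0·6.0 + 49.7·tan48.0° = 55.2 kN/m, FS = 0.62.
Setting FS = 1.34 and solving for T:
1.34·(89.5 − T cos53.7°) = 55.2 + T sin53.7°·tan48.0°
T·(sin53.7°·tan48.0° + 1.34·cos53.7°) = 1.34·89.5 − 55.2
T·(0.8059·1.1106 + 1.34·0.5920) = 119.9 − 55.2 = 64.7
T·1.6884 = 64.7
T = 38.3 kN/m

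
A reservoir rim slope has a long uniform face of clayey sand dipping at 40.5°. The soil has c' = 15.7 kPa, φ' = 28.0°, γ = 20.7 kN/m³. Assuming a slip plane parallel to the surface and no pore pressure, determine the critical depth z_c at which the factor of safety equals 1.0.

z_c = 4.07 m

Setting FS = 1.00 in FS = [c' + γz cos²β tanφ'] / [γz sinβ cosβ] and solving for z:
z = c' / [γ cosβ (FS·sinβ − cosβ·tanφ')]
  = 15.7 / [20.7·cos40.5°·(1.00·sin40.5° − cos40.5°·tan28.0°)]
  = 15.7 / [20.7·0.7604·(1.00·0.6494 − 0.7604·0.5317)]
  = 15.7 / 3.8585 = 4.069 m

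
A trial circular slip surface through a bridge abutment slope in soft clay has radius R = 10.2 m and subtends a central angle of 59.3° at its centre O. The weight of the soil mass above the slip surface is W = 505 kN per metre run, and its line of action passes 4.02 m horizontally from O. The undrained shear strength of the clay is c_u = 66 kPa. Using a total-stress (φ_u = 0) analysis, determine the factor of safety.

Taking moments about the centre O, the resisting moment is provided by the undrained shear strength acting along the arc:
Arc length L_a = R·θ = 10.2·(59.3°·π/180) = 10.2·1.0350 = 10.56 m
M_R = c_u·L_a·R = 66·10.56·10.2 = 7106.8 kN·m/m
M_D = W·d = 505·4.02 = 2030.1 kN·m/m
FS = M_R / M_D = 7106.8 / 2030.1 = 3.501

FS = 3.50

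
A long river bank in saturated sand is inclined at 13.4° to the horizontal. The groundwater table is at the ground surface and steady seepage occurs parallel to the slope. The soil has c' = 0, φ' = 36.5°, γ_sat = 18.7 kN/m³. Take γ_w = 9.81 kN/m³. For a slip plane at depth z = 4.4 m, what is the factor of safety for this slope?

FS = 1.48

With seepage parallel to the slope and the water table at the surface, the effective normal stress on the slip plane uses the buoyant unit weight γ' = γ_sat − γ_w while the driving shear stress uses γ_sat:
FS = [c' + γ' z cos²β tanφ'] / [γ_sat z sinβ cosβ]
(For c' = 0 this reduces to FS = (γ'/γ_sat)·tanφ'/tanβ.)
γ' = 18.7 − 9.81 = 8.89 kN/m³
Numerator = 0.0 + 8.89·4.4·cos²13.4°·tan36.5° = 0.0 + 8.89·4.4·0.9463·0.7400 = 27.390 kPa
Denominator = 18.7·4.4·sin13.4°·cos13.4° = 18.7·4.4·0.2317·0.9728 = 18.549 kPa
FS = 27.390 / 18.549 = 1.477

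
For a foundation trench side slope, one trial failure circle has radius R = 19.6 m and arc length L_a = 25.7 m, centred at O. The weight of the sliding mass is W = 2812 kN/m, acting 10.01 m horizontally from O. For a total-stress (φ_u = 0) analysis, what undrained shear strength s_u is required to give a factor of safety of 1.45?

FS = s_u·L_a·R / (W·d), so s_u = FS·W·d / (L_a·R).
s_u = 1.45·2812·10.01 / (25.70·19.6) = 40814.8 / 503.72 = 81.03 kPa

s_u = 81.0 kPa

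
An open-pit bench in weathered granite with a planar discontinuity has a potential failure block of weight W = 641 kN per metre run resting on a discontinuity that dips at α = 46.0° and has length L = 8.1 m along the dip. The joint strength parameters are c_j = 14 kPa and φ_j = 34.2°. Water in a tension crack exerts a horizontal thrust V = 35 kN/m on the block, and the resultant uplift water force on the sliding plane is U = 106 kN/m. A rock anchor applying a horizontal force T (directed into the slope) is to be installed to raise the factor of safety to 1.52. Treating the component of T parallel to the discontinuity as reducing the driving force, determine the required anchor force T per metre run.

T = 266 kN/m

Resolving forces along and normal to the sliding plane, with the horizontal anchor force T adding T·sinα to the effective normal force and T·cosα acting up the plane against the driving force:
FS = [c_jL + (W cosα − U − V sinα + T sinα) tanφ_j] / [W sinα + V cosα − T cosα]
Without the anchor: N' = 314.1 kN/m, driving T_d = 485.4 kN/m, resisting R = 14·8.1 + 314.1·tan34.2° = 326.9 kN/m, FS = 0.67.
Setting FS = 1.52 and solving for T:
1.52·(485.4 − T cos46.0°) = 326.9 + T sin46.0°·tan34.2°
T·(sin46.0°·tan34.2° + 1.52·cos46.0°) = 1.52·485.4 − 326.9
T·(0.7193·0.6796 + 1.52·0.6947) = 737.8 − 326.9 = 411.0
T·1.5447 = 411.0
T = 266.0 kN/m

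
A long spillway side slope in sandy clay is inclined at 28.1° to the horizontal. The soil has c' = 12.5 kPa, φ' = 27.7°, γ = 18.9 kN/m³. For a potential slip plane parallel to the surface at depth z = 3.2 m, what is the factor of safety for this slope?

For an infinite slope with a slip plane parallel to the surface (no pore pressure): FS = [c' + γz cos²β tanφ'] / [γz sinβ cosβ].
γz = 18.9·3.2 = 60.48 kN/m²
Numerator = 12.5 + 60.48·cos²28.1°·tan27.7° = 12.5 + 60.48·0.7781·0.5250 = 37.208 kPa
Denominator = 60.48·sin28.1°·cos28.1° = 60.48·0.4710·0.8821 = 25.129 kPa
FS = 37.208 / 25.129 = 1.481

FS = 1.48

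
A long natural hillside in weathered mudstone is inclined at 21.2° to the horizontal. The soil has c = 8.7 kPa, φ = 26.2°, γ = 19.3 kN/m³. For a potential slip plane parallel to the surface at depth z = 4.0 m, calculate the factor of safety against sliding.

For an infinite slope with a slip plane parallel to the surface (no pore pressure): FS = [c + γz cos²β tanφ] / [γz sinβ cosβ].
γz = 19.3·4.0 = 77.20 kN/m²
Numerator = 8.7 + 77.20·cos²21.2°·tan26.2° = 8.7 + 77.20·0.8692·0.4921 = 41.719 kPa
Denominator = 77.20·sin21.2°·cos21.2° = 77.20·0.3616·0.9323 = 26.028 kPa
FS = 41.719 / 26.028 = 1.603

FS = 1.60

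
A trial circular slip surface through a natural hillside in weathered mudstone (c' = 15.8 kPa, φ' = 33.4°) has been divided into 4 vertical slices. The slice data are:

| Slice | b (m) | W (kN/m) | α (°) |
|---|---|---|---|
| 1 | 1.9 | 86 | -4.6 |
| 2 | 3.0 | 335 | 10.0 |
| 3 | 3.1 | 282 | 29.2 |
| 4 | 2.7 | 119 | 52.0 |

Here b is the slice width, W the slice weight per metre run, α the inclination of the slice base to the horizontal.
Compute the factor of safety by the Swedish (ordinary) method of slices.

Ordinary method of slices: FS = Σ[c'·Δl_i + (W_i cosα_i)·tanφ'] / Σ W_i sinα_i, with Δl_i = b_i / cosα_i.
Slice 1: Δl = 1.9/cos(-4.6°) = 1.906 m; N'_1 = 86·cos(-4.6°) = 85.7; c'Δl = 30.12; W sinα = -6.9
Slice 2: Δl = 3.0/cos10.0° = 3.046 m; N'_2 = 335·cos10.0° = 329.9; c'Δl = 48.13; W sinα = 58.2
Slice 3: Δl = 3.1/cos29.2° = 3.551 m; N'_3 = 282·cos29.2° = 246.2; c'Δl = 56.11; W sinα = 137.6
Slice 4: Δl = 2.7/cos52.0° = 4.386 m; N'_4 = 119·cos52.0° = 73.3; c'Δl = 69.29; W sinα = 93.8
Σc'Δl = 203.6 kN/m; ΣN' = 735.1 kN/m; ΣW sinα = 282.6 kN/m
Resisting = 203.6 + 735.1·tan33.4° = 203.6 + 484.7 = 688.3 kN/m
FS = 688.3 / 282.6 = 2.436

FS = 2.44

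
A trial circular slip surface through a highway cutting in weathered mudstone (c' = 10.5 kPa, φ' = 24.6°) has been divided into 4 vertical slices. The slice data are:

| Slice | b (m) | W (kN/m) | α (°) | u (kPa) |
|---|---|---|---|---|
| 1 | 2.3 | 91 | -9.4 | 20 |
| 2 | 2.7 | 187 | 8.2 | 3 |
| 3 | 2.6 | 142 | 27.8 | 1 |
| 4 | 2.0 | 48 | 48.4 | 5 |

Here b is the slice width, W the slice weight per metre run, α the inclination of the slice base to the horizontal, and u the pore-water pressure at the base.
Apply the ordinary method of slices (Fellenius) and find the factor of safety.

Ordinary method of slices: FS = Σ[c'·Δl_i + (W_i cosα_i − u_i·Δl_i)·tanφ'] / Σ W_i sinα_i, with Δl_i = b_i / cosα_i.
Slice 1: Δl = 2.3/cos(-9.4°) = 2.331 m; N'_1 = 91·cos(-9.4°) − 20·2.331 = 43.2; c'Δl = 24.48; W sinα = -14.9
Slice 2: Δl = 2.7/cos8.2° = 2.728 m; N'_2 = 187·cos8.2° − 3·2.728 = 176.9; c'Δl = 28.64; W sinα = 26.7
Slice 3: Δl = 2.6/cos27.8° = 2.939 m; N'_3 = 142·cos27.8° − 1·2.939 = 122.7; c'Δl = 30.86; W sinα = 66.2
Slice 4: Δl = 2.0/cos48.4° = 3.012 m; N'_4 = 48·cos48.4° − 5·3.012 = 16.8; c'Δl = 31.63; W sinα = 35.9
Σc'Δl = 115.6 kN/m; ΣN' = 359.5 kN/m; ΣW sinα = 113.9 kN/m
Resisting = 115.6 + 359.5·tan24.6° = 115.6 + 164.6 = 280.2 kN/m
FS = 280.2 / 113.9 = 2.460

FS = 2.46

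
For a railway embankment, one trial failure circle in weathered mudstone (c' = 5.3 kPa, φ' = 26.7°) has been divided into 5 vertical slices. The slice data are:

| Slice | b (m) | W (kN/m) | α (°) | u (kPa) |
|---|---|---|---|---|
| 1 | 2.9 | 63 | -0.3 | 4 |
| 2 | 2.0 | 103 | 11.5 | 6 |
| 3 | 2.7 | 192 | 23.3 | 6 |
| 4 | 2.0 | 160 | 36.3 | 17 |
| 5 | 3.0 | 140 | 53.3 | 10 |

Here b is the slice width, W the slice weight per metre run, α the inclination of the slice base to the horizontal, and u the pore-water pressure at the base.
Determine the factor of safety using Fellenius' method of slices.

FS = 0.96

Ordinary method of slices: FS = Σ[c'·Δl_i + (W_i cosα_i − u_i·Δl_i)·tanφ'] / Σ W_i sinα_i, with Δl_i = b_i / cosα_i.
Slice 1: Δl = 2.9/cos(-0.3°) = 2.900 m; N'_1 = 63·cos(-0.3°) − 4·2.900 = 51.4; c'Δl = 15.37; W sinα = -0.3
Slice 2: Δl = 2.0/cos11.5° = 2.041 m; N'_2 = 103·cos11.5° − 6·2.041 = 88.7; c'Δl = 10.82; W sinα = 20.5
Slice 3: Δl = 2.7/cos23.3° = 2.940 m; N'_3 = 192·cos23.3° − 6·2.940 = 158.7; c'Δl = 15.58; W sinα = 75.9
Slice 4: Δl = 2.0/cos36.3° = 2.482 m; N'_4 = 160·cos36.3° − 17·2.482 = 86.8; c'Δl = 13.15; W sinα = 94.7
Slice 5: Δl = 3.0/cos53.3° = 5.020 m; N'_5 = 140·cos53.3° − 10·5.020 = 33.5; c'Δl = 26.61; W sinα = 112.2
Σc'Δl = 81.5 kN/m; ΣN' = 419.0 kN/m; ΣW sinα = 303.1 kN/m
Resisting = 81.5 + 419.0·tan26.7° = 81.5 + 210.7 = 292.3 kN/m
FS = 292.3 / 303.1 = 0.964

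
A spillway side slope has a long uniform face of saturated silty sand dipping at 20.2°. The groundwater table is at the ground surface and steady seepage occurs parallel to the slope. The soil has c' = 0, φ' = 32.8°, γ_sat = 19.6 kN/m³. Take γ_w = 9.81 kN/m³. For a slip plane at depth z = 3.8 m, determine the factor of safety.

With seepage parallel to the slope and the water table at the surface, the effective normal stress on the slip plane uses the buoyant unit weight γ' = γ_sat − γ_w while the driving shear stress uses γ_sat:
FS = [c' + γ' z cos²β tanφ'] / [γ_sat z sinβ cosβ]
(For c' = 0 this reduces to FS = (γ'/γ_sat)·tanφ'/tanβ.)
γ' = 19.6 − 9.81 = 9.79 kN/m³
Numerator = 0.0 + 9.79·3.8·cos²20.2°·tan32.8° = 0.0 + 9.79·3.8·0.8808·0.6445 = 21.116 kPa
Denominator = 19.6·3.8·sin20.2°·cos20.2° = 19.6·3.8·0.3453·0.9385 = 24.136 kPa
FS = 21.116 / 24.136 = 0.875

FS = 0.87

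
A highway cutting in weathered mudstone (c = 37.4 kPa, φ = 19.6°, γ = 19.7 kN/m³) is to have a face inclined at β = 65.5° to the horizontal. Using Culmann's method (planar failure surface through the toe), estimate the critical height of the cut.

Culmann's analysis gives the critical failure plane at α_cr = (β + φ)/2 = (65.5 + 19.6)/2 = 42.5°, and the critical height
H_c = (4c/γ) · sinβ cosφ / [1 − cos(β − φ)]
    = (4·37.4/19.7) · sin65.5°·cos19.6° / [1 − cos(45.9°)]
    = 7.594 · 0.9100·0.9421 / [1 − 0.6959]
    = 7.594 · 0.8572 / 0.3041
    = 21.41 m

H_c = 21.41 m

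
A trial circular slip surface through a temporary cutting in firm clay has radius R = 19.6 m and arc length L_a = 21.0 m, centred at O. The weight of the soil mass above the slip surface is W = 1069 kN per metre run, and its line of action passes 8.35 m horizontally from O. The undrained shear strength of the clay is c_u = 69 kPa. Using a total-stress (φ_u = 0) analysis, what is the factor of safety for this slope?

FS = 3.18

Taking moments about the centre O, the resisting moment is provided by the undrained shear strength acting along the arc:
M_R = c_u·L_a·R = 69·21.00·19.6 = 28400.4 kN·m/m
M_D = W·d = 1069·8.35 = 8926.1 kN·m/m
FS = M_R / M_D = 28400.4 / 8926.1 = 3.182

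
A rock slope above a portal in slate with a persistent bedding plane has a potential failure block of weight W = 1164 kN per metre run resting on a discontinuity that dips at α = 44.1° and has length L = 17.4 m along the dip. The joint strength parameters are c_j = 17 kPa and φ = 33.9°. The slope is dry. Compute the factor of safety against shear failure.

Resolving the block weight along and normal to the plane and applying the Mohr–Coulomb strength on the joint:
N' = W cosα = 1164·cos44.1° = 835.9 kN/m
Driving force T = W sinα = 1164·sin44.1° = 810.0 kN/m
Resisting force R = c_j·L + N'·tanφ = 17·17.4 + 835.9·tan33.9° = 295.8 + 561.7 = 857.5 kN/m
FS = R / T = 857.5 / 810.0 = 1.059

FS = 1.06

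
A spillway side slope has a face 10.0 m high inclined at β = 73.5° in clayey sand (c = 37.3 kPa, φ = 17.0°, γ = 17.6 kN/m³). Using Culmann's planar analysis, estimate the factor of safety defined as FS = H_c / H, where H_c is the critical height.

H_c = (4c/γ) · sinβ cosφ / [1 − cos(β − φ)]
    = (4·37.3/17.6) · sin73.5°·cos17.0° / [1 − cos56.5°]
    = 8.477 · 0.9169 / 0.4481 = 17.35 m
FS = H_c / H = 17.35 / 10.0 = 1.735

FS = 1.73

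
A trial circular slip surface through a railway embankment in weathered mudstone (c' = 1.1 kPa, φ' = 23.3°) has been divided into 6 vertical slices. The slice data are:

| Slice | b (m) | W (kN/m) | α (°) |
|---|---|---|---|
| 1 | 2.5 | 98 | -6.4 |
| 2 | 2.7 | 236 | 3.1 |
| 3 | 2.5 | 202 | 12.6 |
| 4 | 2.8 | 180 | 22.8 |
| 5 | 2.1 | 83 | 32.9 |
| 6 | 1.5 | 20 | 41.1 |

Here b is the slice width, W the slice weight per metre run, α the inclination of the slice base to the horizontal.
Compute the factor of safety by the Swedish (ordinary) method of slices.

FS = 2.03

Ordinary method of slices: FS = Σ[c'·Δl_i + (W_i cosα_i)·tanφ'] / Σ W_i sinα_i, with Δl_i = b_i / cosα_i.
Slice 1: Δl = 2.5/cos(-6.4°) = 2.516 m; N'_1 = 98·cos(-6.4°) = 97.4; c'Δl = 2.77; W sinα = -10.9
Slice 2: Δl = 2.7/cos3.1° = 2.704 m; N'_2 = 236·cos3.1° = 235.7; c'Δl = 2.97; W sinα = 12.8
Slice 3: Δl = 2.5/cos12.6° = 2.562 m; N'_3 = 202·cos12.6° = 197.1; c'Δl = 2.82; W sinα = 44.1
Slice 4: Δl = 2.8/cos22.8° = 3.037 m; N'_4 = 180·cos22.8° = 165.9; c'Δl = 3.34; W sinα = 69.8
Slice 5: Δl = 2.1/cos32.9° = 2.501 m; N'_5 = 83·cos32.9° = 69.7; c'Δl = 2.75; W sinα = 45.1
Slice 6: Δl = 1.5/cos41.1° = 1.991 m; N'_6 = 20·cos41.1° = 15.1; c'Δl = 2.19; W sinα = 13.1
Σc'Δl = 16.8 kN/m; ΣN' = 780.9 kN/m; ΣW sinα = 173.9 kN/m
Resisting = 16.8 + 780.9·tan23.3° = 16.8 + 336.3 = 353.1 kN/m
FS = 353.1 / 173.9 = 2.031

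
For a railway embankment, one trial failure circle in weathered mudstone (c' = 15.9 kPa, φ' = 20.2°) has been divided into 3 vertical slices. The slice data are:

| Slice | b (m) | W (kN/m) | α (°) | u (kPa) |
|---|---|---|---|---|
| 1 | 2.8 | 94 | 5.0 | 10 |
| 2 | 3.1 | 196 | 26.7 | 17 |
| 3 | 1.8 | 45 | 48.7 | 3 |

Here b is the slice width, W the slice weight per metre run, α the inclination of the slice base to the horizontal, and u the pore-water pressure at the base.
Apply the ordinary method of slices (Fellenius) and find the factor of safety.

FS = 1.68

Ordinary method of slices: FS = Σ[c'·Δl_i + (W_i cosα_i − u_i·Δl_i)·tanφ'] / Σ W_i sinα_i, with Δl_i = b_i / cosα_i.
Slice 1: Δl = 2.8/cos5.0° = 2.811 m; N'_1 = 94·cos5.0° − 10·2.811 = 65.5; c'Δl = 44.69; W sinα = 8.2
Slice 2: Δl = 3.1/cos26.7° = 3.470 m; N'_2 = 196·cos26.7° − 17·3.470 = 116.1; c'Δl = 55.17; W sinα = 88.1
Slice 3: Δl = 1.8/cos48.7° = 2.727 m; N'_3 = 45·cos48.7° − 3·2.727 = 21.5; c'Δl = 43.36; W sinα = 33.8
Σc'Δl = 143.2 kN/m; ΣN' = 203.2 kN/m; ΣW sinα = 130.1 kN/m
Resisting = 143.2 + 203.2·tan20.2° = 143.2 + 74.7 = 218.0 kN/m
FS = 218.0 / 130.1 = 1.676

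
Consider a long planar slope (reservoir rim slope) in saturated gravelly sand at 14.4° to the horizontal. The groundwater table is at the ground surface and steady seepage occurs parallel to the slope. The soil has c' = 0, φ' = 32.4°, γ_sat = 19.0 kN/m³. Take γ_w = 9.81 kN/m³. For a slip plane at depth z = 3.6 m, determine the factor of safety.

FS = 1.20

With seepage parallel to the slope and the water table at the surface, the effective normal stress on the slip plane uses the buoyant unit weight γ' = γ_sat − γ_w while the driving shear stress uses γ_sat:
FS = [c' + γ' z cos²β tanφ'] / [γ_sat z sinβ cosβ]
(For c' = 0 this reduces to FS = (γ'/γ_sat)·tanφ'/tanβ.)
γ' = 19.0 − 9.81 = 9.19 kN/m³
Numerator = 0.0 + 9.19·3.6·cos²14.4°·tan32.4° = 0.0 + 9.19·3.6·0.9382·0.6346 = 19.697 kPa
Denominator = 19.0·3.6·sin14.4°·cos14.4° = 19.0·3.6·0.2487·0.9686 = 16.476 kPa
FS = 19.697 / 16.476 = 1.196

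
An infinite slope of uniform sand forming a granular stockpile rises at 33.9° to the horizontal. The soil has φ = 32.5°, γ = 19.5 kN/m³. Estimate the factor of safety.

For a dry cohesionless infinite slope the factor of safety is FS = tanφ / tanβ.
FS = tan32.5° / tan33.9° = 0.6371 / 0.6720 = 0.948

FS = 0.95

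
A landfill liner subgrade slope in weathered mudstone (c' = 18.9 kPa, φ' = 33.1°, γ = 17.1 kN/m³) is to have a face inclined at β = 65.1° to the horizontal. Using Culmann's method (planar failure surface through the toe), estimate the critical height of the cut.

H_c = 22.11 m

Culmann's analysis gives the critical failure plane at α_cr = (β + φ')/2 = (65.1 + 33.1)/2 = 49.1°, and the critical height
H_c = (4c'/γ) · sinβ cosφ' / [1 − cos(β − φ')]
    = (4·18.9/17.1) · sin65.1°·cos33.1° / [1 − cos(32.0°)]
    = 4.421 · 0.9070·0.8377 / [1 − 0.8480]
    = 4.421 · 0.7598 / 0.1520
    = 22.11 m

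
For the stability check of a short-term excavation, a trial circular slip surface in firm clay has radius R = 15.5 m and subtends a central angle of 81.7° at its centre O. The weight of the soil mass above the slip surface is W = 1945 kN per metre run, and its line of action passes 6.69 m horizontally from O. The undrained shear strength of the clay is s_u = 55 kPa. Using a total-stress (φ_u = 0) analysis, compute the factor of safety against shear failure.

Taking moments about the centre O, the resisting moment is provided by the undrained shear strength acting along the arc:
Arc length L_a = R·θ = 15.5·(81.7°·π/180) = 15.5·1.4259 = 22.10 m
M_R = s_u·L_a·R = 55·22.10·15.5 = 18841.9 kN·m/m
M_D = W·d = 1945·6.69 = 13012.1 kN·m/m
FS = M_R / M_D = 18841.9 / 13012.1 = 1.448

FS = 1.45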